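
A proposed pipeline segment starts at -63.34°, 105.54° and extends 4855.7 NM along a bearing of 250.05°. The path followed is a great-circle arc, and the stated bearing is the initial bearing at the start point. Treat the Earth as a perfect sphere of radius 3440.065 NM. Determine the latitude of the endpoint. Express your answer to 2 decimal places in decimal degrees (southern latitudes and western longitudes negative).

δ = 4855.7/3440.065 = 1.411514 rad (80.8738°).
Converting: φ₁ = -1.105492 rad, θ = 4.364196 rad.
Applying the spherical law of cosines for sides, sin φ₂ = sin φ₁ cos δ + cos φ₁ sin δ cos θ = -0.292904, so φ₂ = -17.03°.
For the longitude increment, Δλ = atan2( sin θ sin δ cos φ₁, cos δ − sin φ₁ sin φ₂ ) = atan2(-0.416430, -0.103154) = -103.91°.
λ₂ = 105.54° + -103.91° = 1.63°.

latitude -17.03°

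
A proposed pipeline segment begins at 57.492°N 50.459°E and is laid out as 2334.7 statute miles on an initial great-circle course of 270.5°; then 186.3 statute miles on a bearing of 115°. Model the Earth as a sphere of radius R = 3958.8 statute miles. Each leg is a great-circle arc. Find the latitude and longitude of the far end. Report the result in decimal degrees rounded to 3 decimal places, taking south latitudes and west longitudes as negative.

latitude 43.516°, longitude 2.341°

Apply the spherical direct solution leg by leg, carrying full precision between legs.
Leg 1: from (57.492°, 50.459°), δ = 2334.7/3958.8 = 0.589749 rad, θ = 270.5° → φ = 44.706°, λ = -1.030°.
Leg 2: from (44.706°, -1.030°), δ = 186.3/3958.8 = 0.047060 rad, θ = 115° → φ = 43.516°, λ = 2.341°.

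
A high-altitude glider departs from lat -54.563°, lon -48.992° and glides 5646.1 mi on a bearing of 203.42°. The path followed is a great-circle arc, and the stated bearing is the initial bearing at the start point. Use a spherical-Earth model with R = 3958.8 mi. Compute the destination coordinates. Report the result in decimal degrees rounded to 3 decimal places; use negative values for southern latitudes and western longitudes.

Central angle δ = d/R = 1.426215 rad.
Start latitude φ₁ = -0.952304 rad; initial bearing θ = 3.550349 rad.
Destination latitude: φ₂ = arcsin( sin φ₁ cos δ + cos φ₁ sin δ cos θ ) = arcsin(-0.643878) = -40.082°.
For the longitude increment, Δλ = atan2( sin θ sin δ cos φ₁, cos δ − sin φ₁ sin φ₂ ) = atan2(-0.228051, -0.380523) = -149.065°.
λ₂ = -48.992° + -149.065° = -198.057°, normalized to (−180°, 180°] → 161.943°.

latitude -40.082°, longitude 161.943°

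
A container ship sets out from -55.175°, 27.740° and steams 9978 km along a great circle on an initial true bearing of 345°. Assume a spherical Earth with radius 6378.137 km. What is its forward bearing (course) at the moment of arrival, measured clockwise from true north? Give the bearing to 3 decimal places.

final bearing 349.836°

Central angle δ = d/R = 1.564407 rad.
With φ₁ = -55.175° = -0.962985 rad and θ = 345° = 6.021386 rad:
Applying the spherical law of cosines for sides, sin φ₂ = sin φ₁ cos δ + cos φ₁ sin δ cos θ = 0.546357, so φ₂ = 33.117°.
Δλ = atan2( sin θ sin δ cos φ₁ , cos δ − sin φ₁ sin φ₂ ) = atan2(-0.147801, 0.454894) = -0.314154 rad = -18.000°.
λ₂ = 27.740° + -18.000° = 9.740°.
The forward bearing on arrival equals the back-azimuth from the destination plus 180°.
Back-azimuth from P₂ (33.117°, 9.740°) to P₁ (-55.175°, 27.740°), with Δλ' = λ₁ − λ₂ = 18.000°: atan2( sin Δλ' cos φ₁ , cos φ₂ sin φ₁ − sin φ₂ cos φ₁ cos Δλ' ) = 169.836°.
Final bearing = (169.836° + 180°) mod 360° = 349.836°.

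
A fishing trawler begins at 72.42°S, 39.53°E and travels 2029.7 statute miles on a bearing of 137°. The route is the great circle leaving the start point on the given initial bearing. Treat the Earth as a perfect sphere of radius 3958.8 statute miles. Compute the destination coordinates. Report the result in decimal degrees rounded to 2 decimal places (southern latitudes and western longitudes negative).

latitude -69.90°, longitude 142.78°

δ = 2029.7/3958.8 = 0.512706 rad (29.3759°).
Converting: φ₁ = -1.263967 rad, θ = 2.391101 rad.
sin φ₂ = sin φ₁ cos δ + cos φ₁ sin δ cos θ = (-0.953296)(0.871420) + (0.302037)(0.490537)(-0.731354) = -0.939079
φ₂ = asin(-0.939079) = -1.219942 rad = -69.90°.
Then Δλ = atan2(0.101045, -0.023800) = 1.802122 rad, from sin θ sin δ cos φ₁ over cos δ − sin φ₁ sin φ₂.
Hence λ₂ = 39.53° + 103.25° = 142.78°.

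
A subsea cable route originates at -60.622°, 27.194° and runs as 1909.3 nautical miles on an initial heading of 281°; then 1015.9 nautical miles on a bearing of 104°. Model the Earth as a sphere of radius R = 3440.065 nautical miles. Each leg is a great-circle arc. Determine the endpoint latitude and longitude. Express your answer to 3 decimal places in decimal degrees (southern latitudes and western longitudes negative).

latitude -45.416°, longitude 5.202°

Apply the spherical direct solution leg by leg, carrying full precision between legs.
Leg 1: from (-60.622°, 27.194°), δ = 1909.3/3440.065 = 0.555019 rad, θ = 281° → φ = -43.731°, λ = -18.520°.
Leg 2: from (-43.731°, -18.520°), δ = 1015.9/3440.065 = 0.295314 rad, θ = 104° → φ = -45.416°, λ = 5.202°.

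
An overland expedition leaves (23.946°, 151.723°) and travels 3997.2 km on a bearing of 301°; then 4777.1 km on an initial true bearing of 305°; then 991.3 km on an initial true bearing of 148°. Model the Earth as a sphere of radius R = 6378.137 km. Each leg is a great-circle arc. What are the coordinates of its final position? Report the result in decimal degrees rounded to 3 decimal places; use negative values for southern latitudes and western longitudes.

Apply the spherical direct solution leg by leg, carrying full precision between legs.
Leg 1: from (23.946°, 151.723°), δ = 3997.2/6378.137 = 0.626703 rad, θ = 301° → φ = 37.215°, λ = 112.581°.
Leg 2: from (37.215°, 112.581°), δ = 4777.1/6378.137 = 0.748980 rad, θ = 305° → φ = 48.935°, λ = 54.472°.
Leg 3: from (48.935°, 54.472°), δ = 991.3/6378.137 = 0.155422 rad, θ = 148° → φ = 41.197°, λ = 60.730°.

latitude 41.197°, longitude 60.730°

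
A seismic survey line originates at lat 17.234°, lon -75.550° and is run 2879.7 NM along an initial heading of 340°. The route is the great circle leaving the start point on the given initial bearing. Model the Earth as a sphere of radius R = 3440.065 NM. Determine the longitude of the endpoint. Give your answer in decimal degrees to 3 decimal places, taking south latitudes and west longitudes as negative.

δ = 2879.7/3440.065 = 0.837106 rad (47.9627°).
Start latitude φ₁ = 0.300790 rad; initial bearing θ = 5.934119 rad.
sin φ₂ = sin φ₁ cos δ + cos φ₁ sin δ cos θ = (0.296275)(0.669615) + (0.955103)(0.742709)(0.939693) = 0.864973
φ₂ = asin(0.864973) = 1.045097 rad = 59.880°.
Then Δλ = atan2(-0.242616, 0.413345) = -0.530775 rad, from sin θ sin δ cos φ₁ over cos δ − sin φ₁ sin φ₂.
λ₂ = λ₁ + Δλ = -105.961°.

longitude -105.961°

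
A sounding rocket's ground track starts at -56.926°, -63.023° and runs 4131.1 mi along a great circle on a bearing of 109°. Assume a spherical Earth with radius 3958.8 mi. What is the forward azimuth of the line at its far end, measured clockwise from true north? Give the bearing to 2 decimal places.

final bearing 39.11°

Angular distance δ = d/R = 4131.1 / 3958.8 = 1.043523 rad.
Start latitude φ₁ = -0.993546 rad; initial bearing θ = 1.902409 rad.
sin φ₂ = sin φ₁ cos δ + cos φ₁ sin δ cos θ = (-0.837966)(0.503179) + (0.545722)(0.864182)(-0.325568) = -0.575186
φ₂ = asin(-0.575186) = -0.612831 rad = -35.113°.
Δλ = atan2( sin θ sin δ cos φ₁ , cos δ − sin φ₁ sin φ₂ ) = atan2(0.445910, 0.021192) = 1.523306 rad = 87.279°.
λ₂ = -63.023° + 87.279° = 24.256°.
The forward bearing on arrival equals the back-azimuth from the destination plus 180°.
Back-azimuth from P₂ (-35.11°, 24.26°) to P₁ (-56.93°, -63.02°), with Δλ' = λ₁ − λ₂ = -87.28°: atan2( sin Δλ' cos φ₁ , cos φ₂ sin φ₁ − sin φ₂ cos φ₁ cos Δλ' ) = 219.11°.
Final bearing = (219.11° + 180°) mod 360° = 39.11°.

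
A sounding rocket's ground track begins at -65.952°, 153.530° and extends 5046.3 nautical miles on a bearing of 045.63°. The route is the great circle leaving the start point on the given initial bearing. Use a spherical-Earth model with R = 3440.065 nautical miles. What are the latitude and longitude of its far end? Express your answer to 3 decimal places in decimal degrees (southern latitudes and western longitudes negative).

latitude 10.879°, longitude -160.084°

The arc subtends δ = 5046.3/3440.065 = 1.466920 rad at the centre.
With φ₁ = -65.952° = -1.151080 rad and θ = 45.63° = 0.796394 rad:
Destination latitude: φ₂ = arcsin( sin φ₁ cos δ + cos φ₁ sin δ cos θ ) = arcsin(0.188736) = 10.879°.
For the longitude increment, Δλ = atan2( sin θ sin δ cos φ₁, cos δ − sin φ₁ sin φ₂ ) = atan2(0.289728, 0.276044) = 46.386°.
λ₂ = 153.530° + 46.386° = 199.916°, normalized to (−180°, 180°] → -160.084°.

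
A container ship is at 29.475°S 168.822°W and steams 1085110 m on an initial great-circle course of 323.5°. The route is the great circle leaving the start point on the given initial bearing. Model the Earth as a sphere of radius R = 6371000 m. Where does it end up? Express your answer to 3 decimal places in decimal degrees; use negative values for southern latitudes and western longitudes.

The arc subtends δ = 1085110/6371000 = 0.170320 rad at the centre.
Converting: φ₁ = -0.514436 rad, θ = 5.646140 rad.
sin φ₂ = sin φ₁ cos δ + cos φ₁ sin δ cos θ = (-0.492044)(0.985531) + (0.870570)(0.169498)(0.803857) = -0.366307
φ₂ = asin(-0.366307) = -0.375037 rad = -21.488°.
Δλ = atan2( sin θ sin δ cos φ₁ , cos δ − sin φ₁ sin φ₂ ) = atan2(-0.087772, 0.805291) = -0.108566 rad = -6.220°.
λ₂ = -168.822° + -6.220° = -175.042°.

latitude -21.488°, longitude -175.042°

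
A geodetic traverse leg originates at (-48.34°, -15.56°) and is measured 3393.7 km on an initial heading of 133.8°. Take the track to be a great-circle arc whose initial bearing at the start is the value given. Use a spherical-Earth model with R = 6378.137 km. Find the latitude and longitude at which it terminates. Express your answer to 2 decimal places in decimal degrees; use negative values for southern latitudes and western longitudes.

latitude -61.31°, longitude 34.15°

Angular distance δ = d/R = 3393.7 / 6378.137 = 0.532083 rad.
Converting: φ₁ = -0.843692 rad, θ = 2.335251 rad.
Applying the spherical law of cosines for sides, sin φ₂ = sin φ₁ cos δ + cos φ₁ sin δ cos θ = -0.877226, so φ₂ = -61.31°.
Δλ = atan2( sin θ sin δ cos φ₁ , cos δ − sin φ₁ sin φ₂ ) = atan2(0.243397, 0.206374) = 0.867527 rad = 49.71°.
λ₂ = λ₁ + Δλ = 34.15°.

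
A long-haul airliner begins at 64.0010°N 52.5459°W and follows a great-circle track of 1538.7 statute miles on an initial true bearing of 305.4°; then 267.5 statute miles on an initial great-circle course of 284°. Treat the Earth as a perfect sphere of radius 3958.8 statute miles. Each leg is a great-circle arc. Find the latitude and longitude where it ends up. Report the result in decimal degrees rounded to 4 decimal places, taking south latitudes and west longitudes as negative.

Apply the spherical direct solution leg by leg, carrying full precision between legs.
Leg 1: from (64.0010°, -52.5459°), δ = 1538.7/3958.8 = 0.388678 rad, θ = 305.4° → φ = 68.1239°, λ = -108.5475°.
Leg 2: from (68.1239°, -108.5475°), δ = 267.5/3958.8 = 0.067571 rad, θ = 284° → φ = 68.7425°, λ = -118.9579°.

latitude 68.7425°, longitude -118.9579°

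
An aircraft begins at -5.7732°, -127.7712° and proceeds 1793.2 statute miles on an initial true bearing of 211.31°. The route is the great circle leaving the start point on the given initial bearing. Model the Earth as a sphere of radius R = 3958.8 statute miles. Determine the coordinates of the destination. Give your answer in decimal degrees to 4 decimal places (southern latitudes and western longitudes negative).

latitude -27.5454°, longitude -142.6337°

Central angle δ = d/R = 0.452966 rad.
Converting: φ₁ = -0.100761 rad, θ = 3.688055 rad.
Applying the spherical law of cosines for sides, sin φ₂ = sin φ₁ cos δ + cos φ₁ sin δ cos θ = -0.462451, so φ₂ = -27.5454°.
For the longitude increment, Δλ = atan2( sin θ sin δ cos φ₁, cos δ − sin φ₁ sin φ₂ ) = atan2(-0.226271, 0.852635) = -14.8625°.
λ₂ = λ₁ + Δλ = -142.6337°.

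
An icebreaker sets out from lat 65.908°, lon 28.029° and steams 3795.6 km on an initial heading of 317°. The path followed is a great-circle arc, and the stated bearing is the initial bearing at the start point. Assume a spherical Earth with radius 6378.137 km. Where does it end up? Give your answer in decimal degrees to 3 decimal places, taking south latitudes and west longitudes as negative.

latitude 67.416°, longitude -67.386°

The arc subtends δ = 3795.6/6378.137 = 0.595095 rad at the centre.
With φ₁ = 65.908° = 1.150312 rad and θ = 317° = 5.532694 rad:
Destination latitude: φ₂ = arcsin( sin φ₁ cos δ + cos φ₁ sin δ cos θ ) = arcsin(0.923319) = 67.416°.
Then Δλ = atan2(-0.156064, -0.014795) = -1.665313 rad, from sin θ sin δ cos φ₁ over cos δ − sin φ₁ sin φ₂.
λ₂ = λ₁ + Δλ = -67.386°.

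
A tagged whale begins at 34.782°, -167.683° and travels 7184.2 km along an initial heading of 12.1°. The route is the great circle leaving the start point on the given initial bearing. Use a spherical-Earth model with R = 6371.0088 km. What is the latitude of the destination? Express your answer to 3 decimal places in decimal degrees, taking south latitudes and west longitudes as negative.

Angular distance δ = d/R = 7184.2 / 6371.0088 = 1.127639 rad.
Start latitude φ₁ = 0.607060 rad; initial bearing θ = 0.211185 rad.
Destination latitude: φ₂ = arcsin( sin φ₁ cos δ + cos φ₁ sin δ cos θ ) = arcsin(0.970113) = 75.957°.
Δλ = atan2( sin θ sin δ cos φ₁ , cos δ − sin φ₁ sin φ₂ ) = atan2(0.155535, -0.124613) = 2.246262 rad = 128.701°.
λ₂ = -167.683° + 128.701° = -38.982°.

latitude 75.957°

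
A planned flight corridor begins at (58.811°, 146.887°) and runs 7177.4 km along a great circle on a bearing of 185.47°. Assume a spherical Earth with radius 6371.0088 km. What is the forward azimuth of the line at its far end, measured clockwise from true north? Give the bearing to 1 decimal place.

Angular distance δ = d/R = 7177.4 / 6371.0088 = 1.126572 rad.
Converting: φ₁ = 1.026446 rad, θ = 3.237062 rad.
sin φ₂ = sin φ₁ cos δ + cos φ₁ sin δ cos θ = (0.855464)(0.429758) + (0.517863)(0.902944)(-0.995446) = -0.097830
φ₂ = asin(-0.097830) = -0.097987 rad = -5.614°.
For the longitude increment, Δλ = atan2( sin θ sin δ cos φ₁, cos δ − sin φ₁ sin φ₂ ) = atan2(-0.044574, 0.513448) = -4.962°.
λ₂ = 146.887° + -4.962° = 141.925°.
The forward bearing on arrival equals the back-azimuth from the destination plus 180°.
Back-azimuth from P₂ (-5.6°, 141.9°) to P₁ (58.8°, 146.9°), with Δλ' = λ₁ − λ₂ = 5.0°: atan2( sin Δλ' cos φ₁ , cos φ₂ sin φ₁ − sin φ₂ cos φ₁ cos Δλ' ) = 2.8°.
Final bearing = (2.8° + 180°) mod 360° = 182.8°.

final bearing 182.8°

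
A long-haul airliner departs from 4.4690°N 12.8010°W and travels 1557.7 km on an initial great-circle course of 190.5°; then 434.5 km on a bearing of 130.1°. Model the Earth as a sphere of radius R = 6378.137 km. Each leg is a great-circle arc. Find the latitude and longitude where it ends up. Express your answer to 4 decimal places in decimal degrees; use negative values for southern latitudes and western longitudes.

Apply the spherical direct solution leg by leg, carrying full precision between legs.
Leg 1: from (4.4690°, -12.8010°), δ = 1557.7/6378.137 = 0.244225 rad, θ = 190.5° → φ = -9.2896°, λ = -15.3602°.
Leg 2: from (-9.2896°, -15.3602°), δ = 434.5/6378.137 = 0.068123 rad, θ = 130.1° → φ = -11.7898°, λ = -12.3111°.

latitude -11.7898°, longitude -12.3111°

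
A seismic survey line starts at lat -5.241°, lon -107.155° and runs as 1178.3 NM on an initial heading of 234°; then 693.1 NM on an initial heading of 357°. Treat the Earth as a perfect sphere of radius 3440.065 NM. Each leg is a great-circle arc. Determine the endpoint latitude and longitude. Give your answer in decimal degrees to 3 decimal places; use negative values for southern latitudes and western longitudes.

latitude -4.888°, longitude -124.213°

Apply the spherical direct solution leg by leg, carrying full precision between legs.
Leg 1: from (-5.241°, -107.155°), δ = 1178.3/3440.065 = 0.342523 rad, θ = 234° → φ = -16.417°, λ = -123.610°.
Leg 2: from (-16.417°, -123.610°), δ = 693.1/3440.065 = 0.201479 rad, θ = 357° → φ = -4.888°, λ = -124.213°.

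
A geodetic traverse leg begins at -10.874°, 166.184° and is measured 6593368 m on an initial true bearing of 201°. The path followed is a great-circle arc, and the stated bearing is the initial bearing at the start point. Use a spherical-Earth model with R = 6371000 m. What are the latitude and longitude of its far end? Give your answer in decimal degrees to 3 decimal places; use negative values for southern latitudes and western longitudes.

latitude -62.205°, longitude 124.825°

δ = 6593368/6371000 = 1.034903 rad (59.2956°).
Converting: φ₁ = -0.189787 rad, θ = 3.508112 rad.
Applying the spherical law of cosines for sides, sin φ₂ = sin φ₁ cos δ + cos φ₁ sin δ cos θ = -0.884618, so φ₂ = -62.205°.
For the longitude increment, Δλ = atan2( sin θ sin δ cos φ₁, cos δ − sin φ₁ sin φ₂ ) = atan2(-0.302597, 0.343726) = -41.359°.
Hence λ₂ = 166.184° + -41.359° = 124.825°.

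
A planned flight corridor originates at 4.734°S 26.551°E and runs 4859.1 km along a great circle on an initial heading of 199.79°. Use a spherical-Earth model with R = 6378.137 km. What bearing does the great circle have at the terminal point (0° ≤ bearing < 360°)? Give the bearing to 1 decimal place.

final bearing 208.5°

Angular distance δ = d/R = 4859.1 / 6378.137 = 0.761837 rad.
Start latitude φ₁ = -0.082624 rad; initial bearing θ = 3.486993 rad.
Destination latitude: φ₂ = arcsin( sin φ₁ cos δ + cos φ₁ sin δ cos θ ) = arcsin(-0.706986) = -44.990°.
For the longitude increment, Δλ = atan2( sin θ sin δ cos φ₁, cos δ − sin φ₁ sin φ₂ ) = atan2(-0.232904, 0.665222) = -19.296°.
λ₂ = λ₁ + Δλ = 7.255°.
The forward bearing on arrival equals the back-azimuth from the destination plus 180°.
Back-azimuth from P₂ (-45.0°, 7.3°) to P₁ (-4.7°, 26.6°), with Δλ' = λ₁ − λ₂ = 19.3°: atan2( sin Δλ' cos φ₁ , cos φ₂ sin φ₁ − sin φ₂ cos φ₁ cos Δλ' ) = 28.5°.
Final bearing = (28.5° + 180°) mod 360° = 208.5°.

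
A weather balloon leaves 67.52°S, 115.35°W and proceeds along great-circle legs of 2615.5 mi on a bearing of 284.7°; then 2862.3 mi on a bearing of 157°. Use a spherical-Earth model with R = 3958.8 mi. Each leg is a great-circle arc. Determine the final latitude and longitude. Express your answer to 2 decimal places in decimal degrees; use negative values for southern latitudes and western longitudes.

Apply the spherical direct solution leg by leg, carrying full precision between legs.
Leg 1: from (-67.52°, -115.35°), δ = 2615.5/3958.8 = 0.660680 rad, θ = 284.7° → φ = -42.07°, λ = -168.44°.
Leg 2: from (-42.07°, -168.44°), δ = 2862.3/3958.8 = 0.723022 rad, θ = 157° → φ = -72.65°, λ = -108.32°.

latitude -72.65°, longitude -108.32°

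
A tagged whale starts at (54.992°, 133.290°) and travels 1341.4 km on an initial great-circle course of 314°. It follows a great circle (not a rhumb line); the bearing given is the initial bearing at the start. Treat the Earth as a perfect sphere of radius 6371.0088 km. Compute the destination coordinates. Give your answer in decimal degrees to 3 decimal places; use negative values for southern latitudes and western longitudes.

δ = 1341.4/6371.0088 = 0.210548 rad (12.0635°).
Converting: φ₁ = 0.959791 rad, θ = 5.480334 rad.
Applying the spherical law of cosines for sides, sin φ₂ = sin φ₁ cos δ + cos φ₁ sin δ cos θ = 0.884273, so φ₂ = 62.162°.
Δλ = atan2( sin θ sin δ cos φ₁ , cos δ − sin φ₁ sin φ₂ ) = atan2(-0.086248, 0.253634) = -0.327783 rad = -18.781°.
λ₂ = λ₁ + Δλ = 114.509°.

latitude 62.162°, longitude 114.509°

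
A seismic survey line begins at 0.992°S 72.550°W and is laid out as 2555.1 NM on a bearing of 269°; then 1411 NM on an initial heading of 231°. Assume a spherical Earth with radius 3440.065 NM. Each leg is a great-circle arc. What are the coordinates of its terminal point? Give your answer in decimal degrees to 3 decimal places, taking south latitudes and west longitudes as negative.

latitude -15.866°, longitude -133.908°

Apply the spherical direct solution leg by leg, carrying full precision between legs.
Leg 1: from (-0.992°, -72.550°), δ = 2555.1/3440.065 = 0.742748 rad, θ = 269° → φ = -1.407°, λ = -115.114°.
Leg 2: from (-1.407°, -115.114°), δ = 1411/3440.065 = 0.410167 rad, θ = 231° → φ = -15.866°, λ = -133.908°.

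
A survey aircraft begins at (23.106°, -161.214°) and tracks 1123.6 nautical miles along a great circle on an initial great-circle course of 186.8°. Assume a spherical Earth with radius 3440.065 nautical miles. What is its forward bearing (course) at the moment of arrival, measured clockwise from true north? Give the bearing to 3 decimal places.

final bearing 186.272°

The arc subtends δ = 1123.6/3440.065 = 0.326622 rad at the centre.
Converting: φ₁ = 0.403276 rad, θ = 3.260275 rad.
Applying the spherical law of cosines for sides, sin φ₂ = sin φ₁ cos δ + cos φ₁ sin δ cos θ = 0.078655, so φ₂ = 4.511°.
Then Δλ = atan2(-0.034942, 0.916265) = -0.038117 rad, from sin θ sin δ cos φ₁ over cos δ − sin φ₁ sin φ₂.
λ₂ = -161.214° + -2.184° = -163.398°.
The forward bearing on arrival equals the back-azimuth from the destination plus 180°.
Back-azimuth from P₂ (4.511°, -163.398°) to P₁ (23.106°, -161.214°), with Δλ' = λ₁ − λ₂ = 2.184°: atan2( sin Δλ' cos φ₁ , cos φ₂ sin φ₁ − sin φ₂ cos φ₁ cos Δλ' ) = 6.272°.
Final bearing = (6.272° + 180°) mod 360° = 186.272°.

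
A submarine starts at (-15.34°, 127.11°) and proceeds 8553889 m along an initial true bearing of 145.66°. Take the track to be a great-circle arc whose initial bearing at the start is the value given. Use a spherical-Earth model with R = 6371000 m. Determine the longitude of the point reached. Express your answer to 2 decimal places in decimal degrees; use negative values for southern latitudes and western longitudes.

Angular distance δ = d/R = 8553889 / 6371000 = 1.342629 rad.
Converting: φ₁ = -0.267734 rad, θ = 2.542247 rad.
Applying the spherical law of cosines for sides, sin φ₂ = sin φ₁ cos δ + cos φ₁ sin δ cos θ = -0.835488, so φ₂ = -56.67°.
For the longitude increment, Δλ = atan2( sin θ sin δ cos φ₁, cos δ − sin φ₁ sin φ₂ ) = atan2(0.529906, 0.005167) = 89.44°.
λ₂ = 127.11° + 89.44° = 216.55°, normalized to (−180°, 180°] → -143.45°.

longitude -143.45°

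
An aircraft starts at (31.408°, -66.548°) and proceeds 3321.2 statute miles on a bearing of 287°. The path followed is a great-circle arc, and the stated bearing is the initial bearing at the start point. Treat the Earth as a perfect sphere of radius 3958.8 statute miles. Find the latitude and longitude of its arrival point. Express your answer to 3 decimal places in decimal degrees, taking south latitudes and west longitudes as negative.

latitude 32.268°, longitude -123.833°

Central angle δ = d/R = 0.838941 rad.
With φ₁ = 31.408° = 0.548173 rad and θ = 287° = 5.009095 rad:
sin φ₂ = sin φ₁ cos δ + cos φ₁ sin δ cos θ = (0.521129)(0.668251) + (0.853478)(0.743936)(0.292372) = 0.533881
φ₂ = asin(0.533881) = 0.563184 rad = 32.268°.
Δλ = atan2( sin θ sin δ cos φ₁ , cos δ − sin φ₁ sin φ₂ ) = atan2(-0.607189, 0.390030) = -0.999816 rad = -57.285°.
Hence λ₂ = -66.548° + -57.285° = -123.833°.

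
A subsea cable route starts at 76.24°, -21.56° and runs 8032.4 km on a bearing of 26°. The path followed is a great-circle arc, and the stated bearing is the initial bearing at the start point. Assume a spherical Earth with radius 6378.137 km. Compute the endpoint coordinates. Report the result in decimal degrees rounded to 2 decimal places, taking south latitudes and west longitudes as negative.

latitude 30.07°, longitude 129.61°

δ = 8032.4/6378.137 = 1.259365 rad (72.1563°).
With φ₁ = 76.24° = 1.330639 rad and θ = 26° = 0.453786 rad:
Destination latitude: φ₂ = arcsin( sin φ₁ cos δ + cos φ₁ sin δ cos θ ) = arcsin(0.501127) = 30.07°.
For the longitude increment, Δλ = atan2( sin θ sin δ cos φ₁, cos δ − sin φ₁ sin φ₂ ) = atan2(0.099253, -0.180323) = 151.17°.
Hence λ₂ = -21.56° + 151.17° = 129.61°.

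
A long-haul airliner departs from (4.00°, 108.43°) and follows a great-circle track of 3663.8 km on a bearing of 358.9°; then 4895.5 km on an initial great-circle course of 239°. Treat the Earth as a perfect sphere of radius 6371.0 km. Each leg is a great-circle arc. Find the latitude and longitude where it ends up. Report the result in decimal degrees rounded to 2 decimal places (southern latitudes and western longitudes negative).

Apply the spherical direct solution leg by leg, carrying full precision between legs.
Leg 1: from (4.00°, 108.43°), δ = 3663.8/6371 = 0.575075 rad, θ = 358.9° → φ = 36.94°, λ = 107.68°.
Leg 2: from (36.94°, 107.68°), δ = 4895.5/6371 = 0.768404 rad, θ = 239° → φ = 8.40°, λ = 70.66°.

latitude 8.40°, longitude 70.66°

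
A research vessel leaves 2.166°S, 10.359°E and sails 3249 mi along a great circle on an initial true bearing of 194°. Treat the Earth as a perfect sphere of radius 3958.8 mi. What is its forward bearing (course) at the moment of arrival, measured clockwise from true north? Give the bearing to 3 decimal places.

final bearing 200.892°

Central angle δ = d/R = 0.820703 rad.
Converting: φ₁ = -0.037804 rad, θ = 3.385939 rad.
sin φ₂ = sin φ₁ cos δ + cos φ₁ sin δ cos θ = (-0.037795)(0.681707) + (0.999286)(0.731625)(-0.970296) = -0.735151
φ₂ = asin(-0.735151) = -0.825889 rad = -47.320°.
Δλ = atan2( sin θ sin δ cos φ₁ , cos δ − sin φ₁ sin φ₂ ) = atan2(-0.176870, 0.653922) = -0.264155 rad = -15.135°.
λ₂ = λ₁ + Δλ = -4.776°.
The forward bearing on arrival equals the back-azimuth from the destination plus 180°.
Back-azimuth from P₂ (-47.320°, -4.776°) to P₁ (-2.166°, 10.359°), with Δλ' = λ₁ − λ₂ = 15.135°: atan2( sin Δλ' cos φ₁ , cos φ₂ sin φ₁ − sin φ₂ cos φ₁ cos Δλ' ) = 20.892°.
Final bearing = (20.892° + 180°) mod 360° = 200.892°.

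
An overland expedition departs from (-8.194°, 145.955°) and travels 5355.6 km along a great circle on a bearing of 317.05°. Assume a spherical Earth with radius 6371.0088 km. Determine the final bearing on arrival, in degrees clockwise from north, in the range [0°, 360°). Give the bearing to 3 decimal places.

final bearing 311.153°

The arc subtends δ = 5355.6/6371.0088 = 0.840620 rad at the centre.
Converting: φ₁ = -0.143012 rad, θ = 5.533566 rad.
Applying the spherical law of cosines for sides, sin φ₂ = sin φ₁ cos δ + cos φ₁ sin δ cos θ = 0.444712, so φ₂ = 26.405°.
For the longitude increment, Δλ = atan2( sin θ sin δ cos φ₁, cos δ − sin φ₁ sin φ₂ ) = atan2(-0.502469, 0.730383) = -34.526°.
λ₂ = 145.955° + -34.526° = 111.429°.
The forward bearing on arrival equals the back-azimuth from the destination plus 180°.
Back-azimuth from P₂ (26.405°, 111.429°) to P₁ (-8.194°, 145.955°), with Δλ' = λ₁ − λ₂ = 34.526°: atan2( sin Δλ' cos φ₁ , cos φ₂ sin φ₁ − sin φ₂ cos φ₁ cos Δλ' ) = 131.153°.
Final bearing = (131.153° + 180°) mod 360° = 311.153°.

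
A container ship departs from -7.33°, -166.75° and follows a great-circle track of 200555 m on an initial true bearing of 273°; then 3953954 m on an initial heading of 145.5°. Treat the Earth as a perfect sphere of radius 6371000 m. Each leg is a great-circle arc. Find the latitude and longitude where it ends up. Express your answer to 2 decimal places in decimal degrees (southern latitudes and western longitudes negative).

latitude -35.30°, longitude -144.76°

Apply the spherical direct solution leg by leg, carrying full precision between legs.
Leg 1: from (-7.33°, -166.75°), δ = 200555/6371000 = 0.031479 rad, θ = 273° → φ = -7.23°, λ = -168.57°.
Leg 2: from (-7.23°, -168.57°), δ = 3953954/6371000 = 0.620617 rad, θ = 145.5° → φ = -35.30°, λ = -144.76°.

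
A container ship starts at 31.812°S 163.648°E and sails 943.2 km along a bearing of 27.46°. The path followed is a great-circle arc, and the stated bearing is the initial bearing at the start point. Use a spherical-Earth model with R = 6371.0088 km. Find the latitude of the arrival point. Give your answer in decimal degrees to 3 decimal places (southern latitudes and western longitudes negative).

latitude -24.214°

Angular distance δ = d/R = 943.2 / 6371.0088 = 0.148046 rad.
Start latitude φ₁ = -0.555224 rad; initial bearing θ = 0.479267 rad.
Destination latitude: φ₂ = arcsin( sin φ₁ cos δ + cos φ₁ sin δ cos θ ) = arcsin(-0.410143) = -24.214°.
For the longitude increment, Δλ = atan2( sin θ sin δ cos φ₁, cos δ − sin φ₁ sin φ₂ ) = atan2(0.057801, 0.772861) = 4.277°.
λ₂ = λ₁ + Δλ = 167.925°.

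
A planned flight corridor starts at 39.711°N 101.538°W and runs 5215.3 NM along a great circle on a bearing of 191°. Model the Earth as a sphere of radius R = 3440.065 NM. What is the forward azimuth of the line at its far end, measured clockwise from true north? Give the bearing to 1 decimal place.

final bearing 192.2°

δ = 5215.3/3440.065 = 1.516047 rad (86.8631°).
With φ₁ = 39.711° = 0.693088 rad and θ = 191° = 3.333579 rad:
sin φ₂ = sin φ₁ cos δ + cos φ₁ sin δ cos θ = (0.638916)(0.054722) + (0.769277)(0.998502)(-0.981627) = -0.719049
φ₂ = asin(-0.719049) = -0.802433 rad = -45.976°.
Δλ = atan2( sin θ sin δ cos φ₁ , cos δ − sin φ₁ sin φ₂ ) = atan2(-0.146565, 0.514134) = -0.277706 rad = -15.911°.
Hence λ₂ = -101.538° + -15.911° = -117.449°.
The forward bearing on arrival equals the back-azimuth from the destination plus 180°.
Back-azimuth from P₂ (-46.0°, -117.4°) to P₁ (39.7°, -101.5°), with Δλ' = λ₁ − λ₂ = 15.9°: atan2( sin Δλ' cos φ₁ , cos φ₂ sin φ₁ − sin φ₂ cos φ₁ cos Δλ' ) = 12.2°.
Final bearing = (12.2° + 180°) mod 360° = 192.2°.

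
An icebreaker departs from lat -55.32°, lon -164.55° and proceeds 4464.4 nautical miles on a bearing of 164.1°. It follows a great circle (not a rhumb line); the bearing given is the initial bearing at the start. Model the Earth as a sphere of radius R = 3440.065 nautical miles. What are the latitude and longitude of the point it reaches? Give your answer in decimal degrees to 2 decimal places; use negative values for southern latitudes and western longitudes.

δ = 4464.4/3440.065 = 1.297766 rad (74.3565°).
With φ₁ = -55.32° = -0.965516 rad and θ = 164.1° = 2.864085 rad:
Applying the spherical law of cosines for sides, sin φ₂ = sin φ₁ cos δ + cos φ₁ sin δ cos θ = -0.748699, so φ₂ = -48.48°.
For the longitude increment, Δλ = atan2( sin θ sin δ cos φ₁, cos δ − sin φ₁ sin φ₂ ) = atan2(0.150107, -0.346036) = 156.55°.
λ₂ = -164.55° + 156.55° = -8.00°.

latitude -48.48°, longitude -8.00°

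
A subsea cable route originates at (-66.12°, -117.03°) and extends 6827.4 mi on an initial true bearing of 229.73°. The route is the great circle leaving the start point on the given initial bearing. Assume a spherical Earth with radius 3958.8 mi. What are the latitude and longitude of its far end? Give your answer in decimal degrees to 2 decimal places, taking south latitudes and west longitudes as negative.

latitude -6.80°, longitude 112.38°

δ = 6827.4/3958.8 = 1.724614 rad (98.8131°).
Start latitude φ₁ = -1.154012 rad; initial bearing θ = 4.009545 rad.
Destination latitude: φ₂ = arcsin( sin φ₁ cos δ + cos φ₁ sin δ cos θ ) = arcsin(-0.118488) = -6.80°.
Δλ = atan2( sin θ sin δ cos φ₁ , cos δ − sin φ₁ sin φ₂ ) = atan2(-0.305235, -0.261556) = -2.279283 rad = -130.59°.
λ₂ = -117.03° + -130.59° = -247.62°, normalized to (−180°, 180°] → 112.38°.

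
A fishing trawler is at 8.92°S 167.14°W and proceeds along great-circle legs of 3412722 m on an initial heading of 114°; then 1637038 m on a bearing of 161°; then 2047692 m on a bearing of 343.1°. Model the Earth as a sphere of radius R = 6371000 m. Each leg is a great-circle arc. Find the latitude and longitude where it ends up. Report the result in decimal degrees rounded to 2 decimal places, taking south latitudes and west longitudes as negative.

Apply the spherical direct solution leg by leg, carrying full precision between legs.
Leg 1: from (-8.92°, -167.14°), δ = 3412722/6371000 = 0.535665 rad, θ = 114° → φ = -19.78°, λ = -137.44°.
Leg 2: from (-19.78°, -137.44°), δ = 1637038/6371000 = 0.256951 rad, θ = 161° → φ = -33.60°, λ = -131.73°.
Leg 3: from (-33.60°, -131.73°), δ = 2047692/6371000 = 0.321408 rad, θ = 343.1° → φ = -15.86°, λ = -137.21°.

latitude -15.86°, longitude -137.21°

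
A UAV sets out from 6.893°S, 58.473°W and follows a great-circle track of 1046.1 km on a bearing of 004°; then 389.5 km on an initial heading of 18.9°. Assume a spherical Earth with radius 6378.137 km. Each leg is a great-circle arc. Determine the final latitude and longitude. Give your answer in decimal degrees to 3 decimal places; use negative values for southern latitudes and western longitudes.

Apply the spherical direct solution leg by leg, carrying full precision between legs.
Leg 1: from (-6.893°, -58.473°), δ = 1046.1/6378.137 = 0.164013 rad, θ = 4° → φ = 2.482°, λ = -57.820°.
Leg 2: from (2.482°, -57.820°), δ = 389.5/6378.137 = 0.061068 rad, θ = 18.9° → φ = 5.791°, λ = -56.681°.

latitude 5.791°, longitude -56.681°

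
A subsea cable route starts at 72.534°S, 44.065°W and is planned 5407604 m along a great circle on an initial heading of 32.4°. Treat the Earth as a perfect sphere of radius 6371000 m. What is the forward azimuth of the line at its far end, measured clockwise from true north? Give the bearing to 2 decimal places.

Angular distance δ = d/R = 5407604 / 6371000 = 0.848784 rad.
Start latitude φ₁ = -1.265957 rad; initial bearing θ = 0.565487 rad.
sin φ₂ = sin φ₁ cos δ + cos φ₁ sin δ cos θ = (-0.953895)(0.660896) + (0.300140)(0.750477)(0.844328) = -0.440242
φ₂ = asin(-0.440242) = -0.455869 rad = -26.119°.
Δλ = atan2( sin θ sin δ cos φ₁ , cos δ − sin φ₁ sin φ₂ ) = atan2(0.120694, 0.240951) = 0.464373 rad = 26.607°.
λ₂ = λ₁ + Δλ = -17.458°.
The forward bearing on arrival equals the back-azimuth from the destination plus 180°.
Back-azimuth from P₂ (-26.12°, -17.46°) to P₁ (-72.53°, -44.06°), with Δλ' = λ₁ − λ₂ = -26.61°: atan2( sin Δλ' cos φ₁ , cos φ₂ sin φ₁ − sin φ₂ cos φ₁ cos Δλ' ) = 190.32°.
Final bearing = (190.32° + 180°) mod 360° = 10.32°.

final bearing 10.32°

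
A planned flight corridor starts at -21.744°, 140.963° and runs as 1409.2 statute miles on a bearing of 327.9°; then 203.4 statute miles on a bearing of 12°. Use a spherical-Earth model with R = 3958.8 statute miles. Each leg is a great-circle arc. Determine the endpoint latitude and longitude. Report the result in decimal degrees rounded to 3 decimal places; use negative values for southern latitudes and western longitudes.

Apply the spherical direct solution leg by leg, carrying full precision between legs.
Leg 1: from (-21.744°, 140.963°), δ = 1409.2/3958.8 = 0.355966 rad, θ = 327.9° → φ = -4.188°, λ = 130.262°.
Leg 2: from (-4.188°, 130.262°), δ = 203.4/3958.8 = 0.051379 rad, θ = 12° → φ = -1.308°, λ = 130.874°.

latitude -1.308°, longitude 130.874°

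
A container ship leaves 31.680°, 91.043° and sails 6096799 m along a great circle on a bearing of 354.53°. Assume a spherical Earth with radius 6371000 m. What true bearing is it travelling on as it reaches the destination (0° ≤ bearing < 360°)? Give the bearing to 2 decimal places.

final bearing 305.86°

The arc subtends δ = 6096799/6371000 = 0.956961 rad at the centre.
Start latitude φ₁ = 0.552920 rad; initial bearing θ = 6.187716 rad.
Destination latitude: φ₂ = arcsin( sin φ₁ cos δ + cos φ₁ sin δ cos θ ) = arcsin(0.994977) = 84.255°.
Δλ = atan2( sin θ sin δ cos φ₁ , cos δ − sin φ₁ sin φ₂ ) = atan2(-0.066312, 0.053470) = -0.892200 rad = -51.119°.
λ₂ = λ₁ + Δλ = 39.924°.
The forward bearing on arrival equals the back-azimuth from the destination plus 180°.
Back-azimuth from P₂ (84.26°, 39.92°) to P₁ (31.68°, 91.04°), with Δλ' = λ₁ − λ₂ = 51.12°: atan2( sin Δλ' cos φ₁ , cos φ₂ sin φ₁ − sin φ₂ cos φ₁ cos Δλ' ) = 125.86°.
Final bearing = (125.86° + 180°) mod 360° = 305.86°.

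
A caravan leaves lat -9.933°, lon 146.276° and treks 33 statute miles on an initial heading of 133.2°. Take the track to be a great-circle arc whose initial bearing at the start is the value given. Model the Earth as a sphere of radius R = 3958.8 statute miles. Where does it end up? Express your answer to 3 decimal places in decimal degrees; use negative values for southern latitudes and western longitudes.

The arc subtends δ = 33/3958.8 = 0.008336 rad at the centre.
With φ₁ = -9.933° = -0.173364 rad and θ = 133.2° = 2.324779 rad:
Applying the spherical law of cosines for sides, sin φ₂ = sin φ₁ cos δ + cos φ₁ sin δ cos θ = -0.178111, so φ₂ = -10.260°.
For the longitude increment, Δλ = atan2( sin θ sin δ cos φ₁, cos δ − sin φ₁ sin φ₂ ) = atan2(0.005985, 0.969242) = 0.354°.
λ₂ = λ₁ + Δλ = 146.630°.

latitude -10.260°, longitude 146.630°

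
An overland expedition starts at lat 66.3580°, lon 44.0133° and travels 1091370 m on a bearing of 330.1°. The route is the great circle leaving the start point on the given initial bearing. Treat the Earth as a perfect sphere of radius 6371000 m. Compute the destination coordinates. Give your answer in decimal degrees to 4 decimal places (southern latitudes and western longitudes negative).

latitude 74.1379°, longitude 25.9000°

The arc subtends δ = 1091370/6371000 = 0.171303 rad at the centre.
Converting: φ₁ = 1.158166 rad, θ = 5.761332 rad.
sin φ₂ = sin φ₁ cos δ + cos φ₁ sin δ cos θ = (0.916069)(0.985364) + (0.401021)(0.170466)(0.866897) = 0.961922
φ₂ = asin(0.961922) = 1.293951 rad = 74.1379°.
Δλ = atan2( sin θ sin δ cos φ₁ , cos δ − sin φ₁ sin φ₂ ) = atan2(-0.034077, 0.104176) = -0.316137 rad = -18.1133°.
λ₂ = 44.0133° + -18.1133° = 25.9000°.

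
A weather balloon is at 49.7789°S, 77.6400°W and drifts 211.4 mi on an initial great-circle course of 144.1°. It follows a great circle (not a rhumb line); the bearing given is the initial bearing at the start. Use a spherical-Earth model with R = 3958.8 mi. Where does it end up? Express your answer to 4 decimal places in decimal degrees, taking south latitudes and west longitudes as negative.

latitude -52.2219°, longitude -74.7115°

δ = 211.4/3958.8 = 0.053400 rad (3.0596°).
Converting: φ₁ = -0.868806 rad, θ = 2.515019 rad.
Destination latitude: φ₂ = arcsin( sin φ₁ cos δ + cos φ₁ sin δ cos θ ) = arcsin(-0.790389) = -52.2219°.
Δλ = atan2( sin θ sin δ cos φ₁ , cos δ − sin φ₁ sin φ₂ ) = atan2(0.020210, 0.395067) = 0.051111 rad = 2.9285°.
λ₂ = λ₁ + Δλ = -74.7115°.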